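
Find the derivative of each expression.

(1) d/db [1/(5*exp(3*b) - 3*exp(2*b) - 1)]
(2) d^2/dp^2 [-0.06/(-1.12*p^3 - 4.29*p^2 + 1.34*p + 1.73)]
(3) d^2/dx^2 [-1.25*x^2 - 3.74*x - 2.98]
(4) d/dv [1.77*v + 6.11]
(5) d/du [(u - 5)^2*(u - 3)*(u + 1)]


(1) = (6 - 15*exp(b))*exp(2*b)/(-5*exp(3*b) + 3*exp(2*b) + 1)^2
(2) = (-(0.4032*p + 0.5148)*(1.12*p^3 + 4.29*p^2 - 1.34*p - 1.73) + 0.06*(3.36*p^2 + 8.58*p - 1.34)*(6.72*p^2 + 17.16*p - 2.68))/(1.12*p^3 + 4.29*p^2 - 1.34*p - 1.73)^3
(3) = -2.50000000000000
(4) = 1.77000000000000
(5) = 4*u^3 - 36*u^2 + 84*u - 20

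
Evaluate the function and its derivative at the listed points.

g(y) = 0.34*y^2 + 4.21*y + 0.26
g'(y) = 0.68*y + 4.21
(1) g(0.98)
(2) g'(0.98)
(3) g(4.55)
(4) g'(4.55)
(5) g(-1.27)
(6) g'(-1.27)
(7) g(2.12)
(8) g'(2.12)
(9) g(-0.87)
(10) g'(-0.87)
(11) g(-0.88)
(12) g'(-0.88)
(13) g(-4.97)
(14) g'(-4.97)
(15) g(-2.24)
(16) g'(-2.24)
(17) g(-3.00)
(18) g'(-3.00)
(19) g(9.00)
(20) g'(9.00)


(1) = 4.71
(2) = 4.88
(3) = 26.45
(4) = 7.30
(5) = -4.54
(6) = 3.35
(7) = 10.71
(8) = 5.65
(9) = -3.15
(10) = 3.62
(11) = -3.18
(12) = 3.61
(13) = -12.27
(14) = 0.83
(15) = -7.46
(16) = 2.69
(17) = -9.31
(18) = 2.17
(19) = 65.69
(20) = 10.33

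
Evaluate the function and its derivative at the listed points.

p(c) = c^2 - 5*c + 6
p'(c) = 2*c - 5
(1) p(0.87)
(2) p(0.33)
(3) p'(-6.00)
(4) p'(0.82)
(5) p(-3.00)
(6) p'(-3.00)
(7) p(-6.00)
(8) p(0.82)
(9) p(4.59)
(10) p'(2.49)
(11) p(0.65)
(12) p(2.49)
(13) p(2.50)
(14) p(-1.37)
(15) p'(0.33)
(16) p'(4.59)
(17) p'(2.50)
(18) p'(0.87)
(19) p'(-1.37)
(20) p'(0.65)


(1) = 2.41
(2) = 4.46
(3) = -17.00
(4) = -3.36
(5) = 30.00
(6) = -11.00
(7) = 72.00
(8) = 2.57
(9) = 4.12
(10) = -0.02
(11) = 3.17
(12) = -0.25
(13) = -0.25
(14) = 14.73
(15) = -4.34
(16) = 4.18
(17) = 0.00
(18) = -3.26
(19) = -7.74
(20) = -3.70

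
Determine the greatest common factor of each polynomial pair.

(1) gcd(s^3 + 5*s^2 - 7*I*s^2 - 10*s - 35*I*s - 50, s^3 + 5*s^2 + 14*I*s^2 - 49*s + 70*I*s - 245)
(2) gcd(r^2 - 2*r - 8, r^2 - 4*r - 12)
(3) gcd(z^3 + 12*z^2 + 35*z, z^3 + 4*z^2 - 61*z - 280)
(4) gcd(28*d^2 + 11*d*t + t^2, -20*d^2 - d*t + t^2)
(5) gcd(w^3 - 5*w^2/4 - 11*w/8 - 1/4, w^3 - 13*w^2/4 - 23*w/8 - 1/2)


(1) = s + 5
(2) = r + 2
(3) = z^2 + 12*z + 35
(4) = 4*d + t
(5) = w^2 + 3*w/4 + 1/8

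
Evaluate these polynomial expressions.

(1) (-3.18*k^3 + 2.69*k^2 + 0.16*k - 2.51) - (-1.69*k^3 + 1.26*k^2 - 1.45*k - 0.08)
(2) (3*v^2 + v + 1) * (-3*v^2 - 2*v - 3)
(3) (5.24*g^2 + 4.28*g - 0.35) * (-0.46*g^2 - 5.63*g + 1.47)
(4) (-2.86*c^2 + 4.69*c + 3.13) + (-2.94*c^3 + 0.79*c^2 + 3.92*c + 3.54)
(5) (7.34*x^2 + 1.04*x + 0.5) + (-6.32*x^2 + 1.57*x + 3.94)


(1) = -1.49*k^3 + 1.43*k^2 + 1.61*k - 2.43
(2) = -9*v^4 - 9*v^3 - 14*v^2 - 5*v - 3
(3) = -2.4104*g^4 - 31.47*g^3 - 16.2326*g^2 + 8.2621*g - 0.5145
(4) = -2.94*c^3 - 2.07*c^2 + 8.61*c + 6.67
(5) = 1.02*x^2 + 2.61*x + 4.44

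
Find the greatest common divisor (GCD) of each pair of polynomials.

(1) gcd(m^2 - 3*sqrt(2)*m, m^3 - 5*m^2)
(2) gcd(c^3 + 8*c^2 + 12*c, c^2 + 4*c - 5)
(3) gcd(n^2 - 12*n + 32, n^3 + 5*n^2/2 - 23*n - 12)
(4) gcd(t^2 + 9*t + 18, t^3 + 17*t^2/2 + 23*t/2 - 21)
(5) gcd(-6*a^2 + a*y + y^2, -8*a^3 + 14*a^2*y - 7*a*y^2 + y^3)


(1) = m
(2) = 1
(3) = n - 4
(4) = t + 6
(5) = -2*a + y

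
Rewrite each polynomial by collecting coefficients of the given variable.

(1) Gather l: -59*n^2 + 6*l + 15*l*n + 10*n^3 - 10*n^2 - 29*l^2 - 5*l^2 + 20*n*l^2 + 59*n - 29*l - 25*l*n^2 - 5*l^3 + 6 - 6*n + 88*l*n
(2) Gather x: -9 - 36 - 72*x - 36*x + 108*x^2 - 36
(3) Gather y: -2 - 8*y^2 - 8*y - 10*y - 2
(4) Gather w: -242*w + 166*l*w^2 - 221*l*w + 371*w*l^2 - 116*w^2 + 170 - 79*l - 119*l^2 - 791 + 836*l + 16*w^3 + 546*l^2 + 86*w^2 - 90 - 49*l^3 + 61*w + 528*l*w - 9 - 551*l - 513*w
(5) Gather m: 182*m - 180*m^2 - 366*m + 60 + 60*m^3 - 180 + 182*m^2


(1) = -5*l^3 + l^2*(20*n - 34) + l*(-25*n^2 + 103*n - 23) + 10*n^3 - 69*n^2 + 53*n + 6
(2) = 108*x^2 - 108*x - 81
(3) = -8*y^2 - 18*y - 4
(4) = -49*l^3 + 427*l^2 + 206*l + 16*w^3 + w^2*(166*l - 30) + w*(371*l^2 + 307*l - 694) - 720
(5) = 60*m^3 + 2*m^2 - 184*m - 120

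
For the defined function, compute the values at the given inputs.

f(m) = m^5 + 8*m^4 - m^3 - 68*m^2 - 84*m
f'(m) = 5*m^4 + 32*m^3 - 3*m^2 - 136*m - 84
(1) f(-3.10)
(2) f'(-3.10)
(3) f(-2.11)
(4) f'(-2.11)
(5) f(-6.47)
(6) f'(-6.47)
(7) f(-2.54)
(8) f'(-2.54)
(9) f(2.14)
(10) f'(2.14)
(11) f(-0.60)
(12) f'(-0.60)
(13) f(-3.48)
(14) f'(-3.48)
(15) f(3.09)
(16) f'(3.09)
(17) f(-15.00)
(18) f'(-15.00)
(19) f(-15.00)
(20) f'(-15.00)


(1) = 89.24
(2) = -182.78
(3) = 0.64
(4) = -11.90
(5) = 648.85
(6) = 765.13
(7) = 18.30
(8) = -74.19
(9) = -288.31
(10) = 29.70
(11) = 27.10
(12) = -9.74
(13) = 173.87
(14) = -262.36
(15) = 72.70
(16) = 867.06
(17) = -365040.00
(18) = 146406.00
(19) = -365040.00
(20) = 146406.00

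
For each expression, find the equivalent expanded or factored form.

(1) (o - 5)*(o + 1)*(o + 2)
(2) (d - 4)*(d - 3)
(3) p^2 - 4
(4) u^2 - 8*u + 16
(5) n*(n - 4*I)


(1) = o^3 - 2*o^2 - 13*o - 10
(2) = d^2 - 7*d + 12
(3) = (p - 2)*(p + 2)
(4) = (u - 4)^2
(5) = n^2 - 4*I*n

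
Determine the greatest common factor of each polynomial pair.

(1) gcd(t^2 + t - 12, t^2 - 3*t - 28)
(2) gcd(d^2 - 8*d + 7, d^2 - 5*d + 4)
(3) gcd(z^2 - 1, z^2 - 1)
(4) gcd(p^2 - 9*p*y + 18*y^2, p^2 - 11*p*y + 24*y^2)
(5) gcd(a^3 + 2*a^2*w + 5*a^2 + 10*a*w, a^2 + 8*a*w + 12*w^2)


(1) = t + 4
(2) = gcd((d - 7)*(d - 1), (d - 4)*(d - 1)) = d - 1
(3) = z^2 - 1
(4) = gcd((p - 6*y)*(p - 3*y), (p - 8*y)*(p - 3*y)) = -p + 3*y
(5) = a + 2*w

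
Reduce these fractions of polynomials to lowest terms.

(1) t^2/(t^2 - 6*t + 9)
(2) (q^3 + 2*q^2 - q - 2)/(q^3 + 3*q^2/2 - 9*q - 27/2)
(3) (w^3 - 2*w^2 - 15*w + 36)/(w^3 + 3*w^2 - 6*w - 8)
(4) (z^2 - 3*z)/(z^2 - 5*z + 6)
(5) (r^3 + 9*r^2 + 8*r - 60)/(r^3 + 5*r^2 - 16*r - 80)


(1) = t^2/(t^2 - 6*t + 9)
(2) = (2*q^3 + 4*q^2 - 2*q - 4)/(2*q^3 + 3*q^2 - 18*q - 27)
(3) = (w^2 - 6*w + 9)/(w^2 - w - 2)
(4) = z/(z - 2)
(5) = (r^2 + 4*r - 12)/(r^2 - 16)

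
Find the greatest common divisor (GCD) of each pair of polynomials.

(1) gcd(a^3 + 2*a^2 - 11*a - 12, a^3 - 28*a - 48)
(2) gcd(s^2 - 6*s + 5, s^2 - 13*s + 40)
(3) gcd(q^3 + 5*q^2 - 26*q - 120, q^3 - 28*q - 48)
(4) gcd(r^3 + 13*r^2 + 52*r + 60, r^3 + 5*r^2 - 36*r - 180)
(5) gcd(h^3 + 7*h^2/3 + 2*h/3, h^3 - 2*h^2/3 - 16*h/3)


(1) = gcd((a - 3)*(a + 1)*(a + 4), (a - 6)*(a + 2)*(a + 4)) = a + 4
(2) = s - 5
(3) = q + 4
(4) = gcd((r + 2)*(r + 5)*(r + 6), (r - 6)*(r + 5)*(r + 6)) = r^2 + 11*r + 30
(5) = h^2 + 2*h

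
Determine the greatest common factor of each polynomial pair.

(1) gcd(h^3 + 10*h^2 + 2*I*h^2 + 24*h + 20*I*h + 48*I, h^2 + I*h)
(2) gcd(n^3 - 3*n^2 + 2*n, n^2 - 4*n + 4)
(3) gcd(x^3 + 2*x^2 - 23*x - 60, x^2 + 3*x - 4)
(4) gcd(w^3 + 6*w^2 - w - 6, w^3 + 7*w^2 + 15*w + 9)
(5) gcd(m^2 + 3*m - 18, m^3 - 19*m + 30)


(1) = gcd((h + 4)*(h + 6)*(h + 2*I), h*(h + I)) = 1
(2) = gcd(n*(n - 2)*(n - 1), (n - 2)^2) = n - 2
(3) = gcd((x - 5)*(x + 3)*(x + 4), (x - 1)*(x + 4)) = x + 4
(4) = w + 1
(5) = gcd((m - 3)*(m + 6), (m - 3)*(m - 2)*(m + 5)) = m - 3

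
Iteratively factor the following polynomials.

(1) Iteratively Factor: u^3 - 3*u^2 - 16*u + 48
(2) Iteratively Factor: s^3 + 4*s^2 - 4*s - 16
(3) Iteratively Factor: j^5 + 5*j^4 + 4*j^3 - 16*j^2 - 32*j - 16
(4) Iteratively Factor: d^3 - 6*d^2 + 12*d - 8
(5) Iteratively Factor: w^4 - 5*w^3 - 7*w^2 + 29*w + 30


(1) = (u - 3)*(u^2 - 16) = (u - 3)*(u + 4)*(u - 4)
(2) = (s - 2)*(s^2 + 6*s + 8) = (s - 2)*(s + 2)*(s + 4)
(3) = (j + 2)*(j^4 + 3*j^3 - 2*j^2 - 12*j - 8) = (j + 2)^2*(j^3 + j^2 - 4*j - 4) = (j - 2)*(j + 2)^2*(j^2 + 3*j + 2) = (j - 2)*(j + 2)^3*(j + 1)
(4) = (d - 2)*(d^2 - 4*d + 4) = (d - 2)^2*(d - 2)
(5) = (w + 2)*(w^3 - 7*w^2 + 7*w + 15) = (w + 1)*(w + 2)*(w^2 - 8*w + 15) = (w - 5)*(w + 1)*(w + 2)*(w - 3)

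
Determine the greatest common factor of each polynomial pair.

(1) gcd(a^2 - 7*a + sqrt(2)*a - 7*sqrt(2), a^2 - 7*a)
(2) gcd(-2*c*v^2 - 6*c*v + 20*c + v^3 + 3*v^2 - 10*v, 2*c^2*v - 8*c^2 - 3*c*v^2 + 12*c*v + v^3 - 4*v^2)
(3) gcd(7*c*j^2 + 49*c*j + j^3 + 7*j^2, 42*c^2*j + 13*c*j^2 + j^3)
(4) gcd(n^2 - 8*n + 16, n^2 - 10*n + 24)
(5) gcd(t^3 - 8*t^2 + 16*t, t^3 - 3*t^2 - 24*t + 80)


(1) = a - 7
(2) = -2*c + v
(3) = gcd(j*(7*c + j)*(j + 7), j*(6*c + j)*(7*c + j)) = 7*c*j + j^2
(4) = n - 4
(5) = t^2 - 8*t + 16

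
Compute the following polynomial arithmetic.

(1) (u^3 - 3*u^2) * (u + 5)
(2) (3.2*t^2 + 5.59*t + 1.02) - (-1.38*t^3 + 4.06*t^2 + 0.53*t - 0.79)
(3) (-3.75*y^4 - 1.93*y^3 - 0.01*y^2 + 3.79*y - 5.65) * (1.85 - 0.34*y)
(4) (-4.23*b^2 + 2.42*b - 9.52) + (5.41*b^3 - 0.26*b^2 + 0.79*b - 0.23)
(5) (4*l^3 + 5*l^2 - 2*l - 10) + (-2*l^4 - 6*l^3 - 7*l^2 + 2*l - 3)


(1) = u^4 + 2*u^3 - 15*u^2
(2) = 1.38*t^3 - 0.86*t^2 + 5.06*t + 1.81
(3) = 1.275*y^5 - 6.2813*y^4 - 3.5671*y^3 - 1.3071*y^2 + 8.9325*y - 10.4525
(4) = 5.41*b^3 - 4.49*b^2 + 3.21*b - 9.75
(5) = -2*l^4 - 2*l^3 - 2*l^2 - 13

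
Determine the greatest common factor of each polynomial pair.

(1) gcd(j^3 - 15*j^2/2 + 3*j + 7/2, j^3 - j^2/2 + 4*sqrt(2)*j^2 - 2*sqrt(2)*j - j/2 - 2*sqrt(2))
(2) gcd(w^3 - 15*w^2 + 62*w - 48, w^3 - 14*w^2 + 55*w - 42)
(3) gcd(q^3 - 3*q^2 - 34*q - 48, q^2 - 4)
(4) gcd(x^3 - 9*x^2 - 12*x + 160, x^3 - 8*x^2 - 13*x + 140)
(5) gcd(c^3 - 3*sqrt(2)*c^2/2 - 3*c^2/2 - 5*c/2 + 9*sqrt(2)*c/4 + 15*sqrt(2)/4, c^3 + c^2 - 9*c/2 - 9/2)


(1) = gcd((j - 7)*(j - 1)*(j + 1/2), (j - 1)*(j + 1/2)*(j + 4*sqrt(2))) = j^2 - j/2 - 1/2
(2) = gcd((w - 8)*(w - 6)*(w - 1), (w - 7)*(w - 6)*(w - 1)) = w^2 - 7*w + 6
(3) = q + 2
(4) = gcd((x - 8)*(x - 5)*(x + 4), (x - 7)*(x - 5)*(x + 4)) = x^2 - x - 20
(5) = c^2 + c*(1 - 3*sqrt(2)/2) - 3*sqrt(2)/2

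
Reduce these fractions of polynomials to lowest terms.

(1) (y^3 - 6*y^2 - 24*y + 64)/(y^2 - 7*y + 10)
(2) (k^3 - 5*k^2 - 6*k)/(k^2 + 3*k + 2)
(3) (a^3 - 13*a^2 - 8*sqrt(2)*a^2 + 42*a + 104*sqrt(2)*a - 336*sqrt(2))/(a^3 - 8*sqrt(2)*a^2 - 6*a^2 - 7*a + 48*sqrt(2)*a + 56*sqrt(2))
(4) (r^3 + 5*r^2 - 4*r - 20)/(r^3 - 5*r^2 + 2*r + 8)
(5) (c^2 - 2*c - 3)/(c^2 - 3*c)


(1) = (y^2 - 4*y - 32)/(y - 5)
(2) = (k^2 - 6*k)/(k + 2)
(3) = (a - 6)/(a + 1)
(4) = (r^2 + 7*r + 10)/(r^2 - 3*r - 4)
(5) = (c + 1)/c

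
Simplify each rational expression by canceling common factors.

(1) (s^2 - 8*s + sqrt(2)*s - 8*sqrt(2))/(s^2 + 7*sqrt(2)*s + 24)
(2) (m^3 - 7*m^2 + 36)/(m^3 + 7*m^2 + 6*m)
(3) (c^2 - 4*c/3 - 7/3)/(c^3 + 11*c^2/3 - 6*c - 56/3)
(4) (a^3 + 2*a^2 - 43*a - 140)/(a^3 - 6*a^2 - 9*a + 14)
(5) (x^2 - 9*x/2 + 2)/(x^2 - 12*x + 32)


(1) = (s^2 + s*(-8 + sqrt(2)) - 8*sqrt(2))/(s^2 + 7*sqrt(2)*s + 24)
(2) = (m^3 - 7*m^2 + 36)/(m^3 + 7*m^2 + 6*m)
(3) = (c + 1)/(c^2 + 6*c + 8)
(4) = (a^2 + 9*a + 20)/(a^2 + a - 2)
(5) = (2*x - 1)/(2*x - 16)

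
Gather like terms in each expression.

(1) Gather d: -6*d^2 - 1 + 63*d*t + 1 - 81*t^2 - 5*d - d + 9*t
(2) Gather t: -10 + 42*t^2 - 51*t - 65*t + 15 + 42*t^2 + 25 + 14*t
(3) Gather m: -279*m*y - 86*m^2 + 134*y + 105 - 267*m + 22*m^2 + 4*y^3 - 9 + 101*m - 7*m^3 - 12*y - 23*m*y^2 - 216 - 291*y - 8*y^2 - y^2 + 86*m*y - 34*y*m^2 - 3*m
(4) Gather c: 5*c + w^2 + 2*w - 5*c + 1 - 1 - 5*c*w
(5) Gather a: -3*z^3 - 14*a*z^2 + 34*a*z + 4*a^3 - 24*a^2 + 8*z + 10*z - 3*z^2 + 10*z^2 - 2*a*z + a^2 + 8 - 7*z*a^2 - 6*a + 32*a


(1) = -6*d^2 + d*(63*t - 6) - 81*t^2 + 9*t
(2) = 84*t^2 - 102*t + 30
(3) = -7*m^3 + m^2*(-34*y - 64) + m*(-23*y^2 - 193*y - 169) + 4*y^3 - 9*y^2 - 169*y - 120
(4) = -5*c*w + w^2 + 2*w
(5) = 4*a^3 + a^2*(-7*z - 23) + a*(-14*z^2 + 32*z + 26) - 3*z^3 + 7*z^2 + 18*z + 8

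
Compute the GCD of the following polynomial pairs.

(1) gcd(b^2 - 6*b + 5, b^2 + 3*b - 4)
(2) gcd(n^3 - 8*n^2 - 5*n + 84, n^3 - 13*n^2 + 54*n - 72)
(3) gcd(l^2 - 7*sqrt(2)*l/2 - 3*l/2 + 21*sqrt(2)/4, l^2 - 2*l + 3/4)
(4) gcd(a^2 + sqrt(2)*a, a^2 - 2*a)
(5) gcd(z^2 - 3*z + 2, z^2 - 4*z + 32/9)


(1) = b - 1
(2) = n - 4
(3) = gcd((l - 3/2)*(l - 7*sqrt(2)/2), (l - 3/2)*(l - 1/2)) = l - 3/2
(4) = a
(5) = gcd((z - 2)*(z - 1), (z - 8/3)*(z - 4/3)) = 1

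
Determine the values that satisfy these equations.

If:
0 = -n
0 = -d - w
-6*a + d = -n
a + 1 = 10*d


Then:
a = 1/59
d = 6/59
n = 0
w = -6/59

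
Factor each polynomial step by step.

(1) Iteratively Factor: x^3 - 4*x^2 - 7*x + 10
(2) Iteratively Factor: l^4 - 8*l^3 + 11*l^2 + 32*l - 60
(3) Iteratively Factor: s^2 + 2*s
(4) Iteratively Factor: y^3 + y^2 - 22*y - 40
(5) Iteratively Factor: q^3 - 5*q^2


(1) = (x - 1)*(x^2 - 3*x - 10) = (x - 5)*(x - 1)*(x + 2)
(2) = (l - 5)*(l^3 - 3*l^2 - 4*l + 12) = (l - 5)*(l - 2)*(l^2 - l - 6) = (l - 5)*(l - 3)*(l - 2)*(l + 2)
(3) = (s)*(s + 2)
(4) = (y + 2)*(y^2 - y - 20) = (y + 2)*(y + 4)*(y - 5)
(5) = (q)*(q^2 - 5*q) = q*(q - 5)*(q)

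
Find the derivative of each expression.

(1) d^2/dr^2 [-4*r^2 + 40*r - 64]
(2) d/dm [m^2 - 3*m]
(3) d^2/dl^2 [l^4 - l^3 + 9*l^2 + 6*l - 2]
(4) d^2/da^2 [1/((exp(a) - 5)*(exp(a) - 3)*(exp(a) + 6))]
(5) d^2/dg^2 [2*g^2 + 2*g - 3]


(1) = -8
(2) = 2*m - 3
(3) = 12*l^2 - 6*l + 18
(4) = (9*exp(5*a) - 22*exp(4*a) - 50*exp(3*a) - 612*exp(2*a) + 1809*exp(a) + 2970)*exp(a)/(exp(9*a) - 6*exp(8*a) - 87*exp(7*a) + 658*exp(6*a) + 1791*exp(5*a) - 23274*exp(4*a) + 24003*exp(3*a) + 245430*exp(2*a) - 801900*exp(a) + 729000)
(5) = 4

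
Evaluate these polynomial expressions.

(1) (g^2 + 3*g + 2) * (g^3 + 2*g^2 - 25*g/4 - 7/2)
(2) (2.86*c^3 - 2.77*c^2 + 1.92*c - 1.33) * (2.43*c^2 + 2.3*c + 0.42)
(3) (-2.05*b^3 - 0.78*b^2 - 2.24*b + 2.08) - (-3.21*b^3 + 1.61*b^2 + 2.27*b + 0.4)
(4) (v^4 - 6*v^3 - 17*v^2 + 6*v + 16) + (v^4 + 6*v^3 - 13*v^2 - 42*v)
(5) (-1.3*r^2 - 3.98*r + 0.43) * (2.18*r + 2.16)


(1) = g^5 + 5*g^4 + 7*g^3/4 - 73*g^2/4 - 23*g - 7
(2) = 6.9498*c^5 - 0.1531*c^4 - 0.5042*c^3 + 0.0207*c^2 - 2.2526*c - 0.5586
(3) = 1.16*b^3 - 2.39*b^2 - 4.51*b + 1.68
(4) = 2*v^4 - 30*v^2 - 36*v + 16
(5) = -2.834*r^3 - 11.4844*r^2 - 7.6594*r + 0.9288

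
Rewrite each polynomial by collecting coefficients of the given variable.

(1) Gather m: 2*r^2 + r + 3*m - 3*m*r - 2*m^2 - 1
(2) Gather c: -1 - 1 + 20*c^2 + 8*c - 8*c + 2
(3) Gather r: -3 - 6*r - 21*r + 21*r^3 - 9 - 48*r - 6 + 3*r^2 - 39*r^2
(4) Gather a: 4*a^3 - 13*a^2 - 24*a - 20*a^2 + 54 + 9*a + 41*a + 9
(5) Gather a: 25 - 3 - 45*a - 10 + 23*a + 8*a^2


(1) = -2*m^2 + m*(3 - 3*r) + 2*r^2 + r - 1
(2) = 20*c^2
(3) = 21*r^3 - 36*r^2 - 75*r - 18
(4) = 4*a^3 - 33*a^2 + 26*a + 63
(5) = 8*a^2 - 22*a + 12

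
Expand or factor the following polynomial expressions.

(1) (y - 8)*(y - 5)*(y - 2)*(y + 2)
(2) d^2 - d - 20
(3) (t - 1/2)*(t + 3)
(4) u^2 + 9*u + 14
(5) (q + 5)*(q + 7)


(1) = y^4 - 13*y^3 + 36*y^2 + 52*y - 160
(2) = (d - 5)*(d + 4)
(3) = t^2 + 5*t/2 - 3/2
(4) = (u + 2)*(u + 7)
(5) = q^2 + 12*q + 35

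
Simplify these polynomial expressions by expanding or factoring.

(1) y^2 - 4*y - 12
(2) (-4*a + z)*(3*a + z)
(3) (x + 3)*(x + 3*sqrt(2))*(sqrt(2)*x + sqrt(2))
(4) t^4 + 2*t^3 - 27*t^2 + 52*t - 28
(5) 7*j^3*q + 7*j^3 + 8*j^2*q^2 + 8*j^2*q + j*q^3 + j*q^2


(1) = (y - 6)*(y + 2)
(2) = -12*a^2 - a*z + z^2
(3) = sqrt(2)*x^3 + 4*sqrt(2)*x^2 + 6*x^2 + 3*sqrt(2)*x + 24*x + 18
(4) = (t - 2)^2*(t - 1)*(t + 7)
(5) = (j + q)*(7*j + q)*(j*q + j)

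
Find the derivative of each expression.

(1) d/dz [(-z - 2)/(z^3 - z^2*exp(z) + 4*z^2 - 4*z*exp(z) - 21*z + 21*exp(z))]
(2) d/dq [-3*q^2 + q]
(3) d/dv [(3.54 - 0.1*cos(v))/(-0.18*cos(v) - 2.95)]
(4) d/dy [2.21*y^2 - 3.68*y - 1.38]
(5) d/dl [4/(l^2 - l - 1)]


(1) = (-z^3 + z^2*exp(z) - 4*z^2 + 4*z*exp(z) + 21*z - (z + 2)*(z^2*exp(z) - 3*z^2 + 6*z*exp(z) - 8*z - 17*exp(z) + 21) - 21*exp(z))/(z^3 - z^2*exp(z) + 4*z^2 - 4*z*exp(z) - 21*z + 21*exp(z))^2
(2) = 1 - 6*q
(3) = -0.9322*sin(v)/(0.18*cos(v) + 2.95)^2
(4) = 4.42*y - 3.68
(5) = 4*(1 - 2*l)/(-l^2 + l + 1)^2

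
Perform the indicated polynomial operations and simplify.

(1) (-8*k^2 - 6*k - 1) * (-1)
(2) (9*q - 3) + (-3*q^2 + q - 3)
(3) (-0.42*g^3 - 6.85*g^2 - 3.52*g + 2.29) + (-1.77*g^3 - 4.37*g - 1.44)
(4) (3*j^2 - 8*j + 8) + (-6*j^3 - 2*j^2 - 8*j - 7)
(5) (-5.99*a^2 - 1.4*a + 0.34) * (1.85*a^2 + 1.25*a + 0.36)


(1) = 8*k^2 + 6*k + 1
(2) = -3*q^2 + 10*q - 6
(3) = -2.19*g^3 - 6.85*g^2 - 7.89*g + 0.85
(4) = -6*j^3 + j^2 - 16*j + 1
(5) = -11.0815*a^4 - 10.0775*a^3 - 3.2774*a^2 - 0.079*a + 0.1224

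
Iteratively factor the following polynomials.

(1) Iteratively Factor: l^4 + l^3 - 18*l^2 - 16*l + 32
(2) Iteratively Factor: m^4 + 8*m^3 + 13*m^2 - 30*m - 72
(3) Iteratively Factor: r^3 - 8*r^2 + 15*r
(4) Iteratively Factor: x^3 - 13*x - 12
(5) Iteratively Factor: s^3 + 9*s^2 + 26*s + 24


(1) = (l + 4)*(l^3 - 3*l^2 - 6*l + 8) = (l - 4)*(l + 4)*(l^2 + l - 2) = (l - 4)*(l - 1)*(l + 4)*(l + 2)
(2) = (m + 3)*(m^3 + 5*m^2 - 2*m - 24) = (m + 3)^2*(m^2 + 2*m - 8) = (m - 2)*(m + 3)^2*(m + 4)
(3) = (r)*(r^2 - 8*r + 15) = r*(r - 3)*(r - 5)
(4) = (x + 3)*(x^2 - 3*x - 4) = (x + 1)*(x + 3)*(x - 4)
(5) = (s + 2)*(s^2 + 7*s + 12) = (s + 2)*(s + 3)*(s + 4)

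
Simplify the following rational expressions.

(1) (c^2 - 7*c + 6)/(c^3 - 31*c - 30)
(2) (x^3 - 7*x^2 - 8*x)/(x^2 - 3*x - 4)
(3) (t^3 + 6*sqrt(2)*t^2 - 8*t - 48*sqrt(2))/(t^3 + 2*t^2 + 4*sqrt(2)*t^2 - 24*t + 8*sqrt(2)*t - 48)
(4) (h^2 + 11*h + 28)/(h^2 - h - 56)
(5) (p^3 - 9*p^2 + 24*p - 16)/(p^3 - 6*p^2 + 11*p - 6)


(1) = (c - 1)/(c^2 + 6*c + 5)
(2) = (x^2 - 8*x)/(x - 4)
(3) = (t + 2*sqrt(2))/(t + 2)
(4) = (h + 4)/(h - 8)
(5) = (p^2 - 8*p + 16)/(p^2 - 5*p + 6)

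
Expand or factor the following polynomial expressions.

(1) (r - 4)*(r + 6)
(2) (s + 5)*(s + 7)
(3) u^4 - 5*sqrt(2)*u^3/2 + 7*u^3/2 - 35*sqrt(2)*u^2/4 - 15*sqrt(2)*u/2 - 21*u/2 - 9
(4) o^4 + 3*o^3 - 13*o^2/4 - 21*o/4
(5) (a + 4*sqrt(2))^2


(1) = r^2 + 2*r - 24
(2) = s^2 + 12*s + 35
(3) = (u + 3/2)*(u + 2)*(u - 3*sqrt(2))*(u + sqrt(2)/2)
(4) = o*(o - 3/2)*(o + 1)*(o + 7/2)
(5) = a^2 + 8*sqrt(2)*a + 32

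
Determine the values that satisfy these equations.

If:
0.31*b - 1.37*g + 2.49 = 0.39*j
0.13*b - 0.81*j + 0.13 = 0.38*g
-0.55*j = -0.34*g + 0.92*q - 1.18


Then:
b = 25.2946727288325*q - 63.6393869205913
g = 5.27202539246804*q - 11.2190672271311
j = 1.58634296988934*q - 4.78996883131738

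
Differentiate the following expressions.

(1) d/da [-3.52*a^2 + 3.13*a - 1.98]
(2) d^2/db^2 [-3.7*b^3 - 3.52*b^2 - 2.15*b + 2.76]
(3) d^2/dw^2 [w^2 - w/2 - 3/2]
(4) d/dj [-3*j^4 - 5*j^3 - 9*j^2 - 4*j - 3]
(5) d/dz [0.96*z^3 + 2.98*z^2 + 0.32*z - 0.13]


(1) = 3.13 - 7.04*a
(2) = -22.2*b - 7.04
(3) = 2
(4) = -12*j^3 - 15*j^2 - 18*j - 4
(5) = 2.88*z^2 + 5.96*z + 0.32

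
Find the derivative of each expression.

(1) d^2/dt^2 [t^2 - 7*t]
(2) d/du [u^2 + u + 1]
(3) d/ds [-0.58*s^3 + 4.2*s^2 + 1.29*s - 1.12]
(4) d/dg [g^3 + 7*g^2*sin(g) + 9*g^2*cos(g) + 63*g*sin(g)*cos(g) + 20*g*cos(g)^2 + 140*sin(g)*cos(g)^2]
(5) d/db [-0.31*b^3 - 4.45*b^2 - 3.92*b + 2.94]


(1) = 2
(2) = 2*u + 1
(3) = -1.74*s^2 + 8.4*s + 1.29
(4) = -9*g^2*sin(g) + 7*g^2*cos(g) + 3*g^2 + 14*g*sin(g) - 20*g*sin(2*g) + 18*g*cos(g) + 63*g*cos(2*g) + 63*sin(2*g)/2 + 35*cos(g) + 10*cos(2*g) + 105*cos(3*g) + 10
(5) = -0.93*b^2 - 8.9*b - 3.92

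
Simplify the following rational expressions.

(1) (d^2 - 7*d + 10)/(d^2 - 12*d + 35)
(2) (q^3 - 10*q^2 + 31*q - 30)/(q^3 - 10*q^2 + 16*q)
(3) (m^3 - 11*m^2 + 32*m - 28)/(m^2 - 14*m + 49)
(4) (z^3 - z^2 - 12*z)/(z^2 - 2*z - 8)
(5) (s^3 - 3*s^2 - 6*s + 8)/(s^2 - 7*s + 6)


(1) = (d - 2)/(d - 7)
(2) = (q^2 - 8*q + 15)/(q^2 - 8*q)
(3) = (m^2 - 4*m + 4)/(m - 7)
(4) = (z^2 + 3*z)/(z + 2)
(5) = (s^2 - 2*s - 8)/(s - 6)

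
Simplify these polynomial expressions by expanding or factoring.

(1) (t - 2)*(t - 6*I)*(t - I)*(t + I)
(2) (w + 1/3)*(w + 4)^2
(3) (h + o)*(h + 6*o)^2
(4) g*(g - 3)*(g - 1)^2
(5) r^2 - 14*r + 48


(1) = t^4 - 2*t^3 - 6*I*t^3 + t^2 + 12*I*t^2 - 2*t - 6*I*t + 12*I
(2) = w^3 + 25*w^2/3 + 56*w/3 + 16/3
(3) = h^3 + 13*h^2*o + 48*h*o^2 + 36*o^3
(4) = g^4 - 5*g^3 + 7*g^2 - 3*g
(5) = (r - 8)*(r - 6)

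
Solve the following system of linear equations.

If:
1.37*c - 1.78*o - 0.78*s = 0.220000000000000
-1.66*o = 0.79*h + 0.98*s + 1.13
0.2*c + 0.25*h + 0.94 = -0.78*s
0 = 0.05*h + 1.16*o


Then:
c = -0.43
h = -0.14
o = 0.01
s = -1.05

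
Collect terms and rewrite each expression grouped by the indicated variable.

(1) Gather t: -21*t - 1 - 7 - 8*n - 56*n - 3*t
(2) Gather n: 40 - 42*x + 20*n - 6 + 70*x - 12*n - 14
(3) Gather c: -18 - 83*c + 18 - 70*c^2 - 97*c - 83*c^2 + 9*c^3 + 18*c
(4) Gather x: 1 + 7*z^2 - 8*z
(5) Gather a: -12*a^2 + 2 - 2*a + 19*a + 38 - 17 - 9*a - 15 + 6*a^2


(1) = -64*n - 24*t - 8
(2) = 8*n + 28*x + 20
(3) = 9*c^3 - 153*c^2 - 162*c
(4) = 7*z^2 - 8*z + 1
(5) = -6*a^2 + 8*a + 8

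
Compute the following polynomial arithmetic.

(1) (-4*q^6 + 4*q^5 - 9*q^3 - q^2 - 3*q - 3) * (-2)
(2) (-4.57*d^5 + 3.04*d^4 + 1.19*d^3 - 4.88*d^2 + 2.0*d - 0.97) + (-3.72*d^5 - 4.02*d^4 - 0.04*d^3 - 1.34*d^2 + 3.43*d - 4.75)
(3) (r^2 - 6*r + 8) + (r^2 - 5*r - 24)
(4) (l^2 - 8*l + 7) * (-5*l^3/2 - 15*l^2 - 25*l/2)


(1) = 8*q^6 - 8*q^5 + 18*q^3 + 2*q^2 + 6*q + 6
(2) = -8.29*d^5 - 0.98*d^4 + 1.15*d^3 - 6.22*d^2 + 5.43*d - 5.72
(3) = 2*r^2 - 11*r - 16
(4) = -5*l^5/2 + 5*l^4 + 90*l^3 - 5*l^2 - 175*l/2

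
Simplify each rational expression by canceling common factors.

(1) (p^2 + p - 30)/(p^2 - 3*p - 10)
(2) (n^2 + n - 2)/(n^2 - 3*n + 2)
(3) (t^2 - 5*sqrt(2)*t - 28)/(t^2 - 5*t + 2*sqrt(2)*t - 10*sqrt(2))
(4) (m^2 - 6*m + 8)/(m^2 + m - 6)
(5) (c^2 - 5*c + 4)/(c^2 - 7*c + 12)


(1) = (p + 6)/(p + 2)
(2) = (n + 2)/(n - 2)
(3) = (t - 7*sqrt(2))/(t - 5)
(4) = (m - 4)/(m + 3)
(5) = (c - 1)/(c - 3)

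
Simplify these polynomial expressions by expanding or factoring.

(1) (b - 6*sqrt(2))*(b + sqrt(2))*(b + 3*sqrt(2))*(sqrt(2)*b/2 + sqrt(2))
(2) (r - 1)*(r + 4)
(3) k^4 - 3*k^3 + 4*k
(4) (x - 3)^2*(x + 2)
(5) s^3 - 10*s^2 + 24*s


(1) = sqrt(2)*b^4/2 - 2*b^3 + sqrt(2)*b^3 - 21*sqrt(2)*b^2 - 4*b^2 - 42*sqrt(2)*b - 36*b - 72
(2) = r^2 + 3*r - 4
(3) = k*(k - 2)^2*(k + 1)
(4) = x^3 - 4*x^2 - 3*x + 18
(5) = s*(s - 6)*(s - 4)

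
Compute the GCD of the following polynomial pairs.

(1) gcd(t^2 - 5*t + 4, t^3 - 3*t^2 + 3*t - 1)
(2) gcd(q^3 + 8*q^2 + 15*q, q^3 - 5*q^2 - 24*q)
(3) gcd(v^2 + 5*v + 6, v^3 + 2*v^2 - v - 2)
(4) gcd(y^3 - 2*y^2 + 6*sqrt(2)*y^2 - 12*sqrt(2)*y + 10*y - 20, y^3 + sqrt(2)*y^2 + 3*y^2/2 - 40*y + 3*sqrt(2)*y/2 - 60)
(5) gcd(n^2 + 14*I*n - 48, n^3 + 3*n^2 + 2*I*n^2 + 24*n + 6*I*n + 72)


(1) = t - 1
(2) = gcd(q*(q + 3)*(q + 5), q*(q - 8)*(q + 3)) = q^2 + 3*q
(3) = gcd((v + 2)*(v + 3), (v - 1)*(v + 1)*(v + 2)) = v + 2
(4) = y + 5*sqrt(2)
(5) = n + 6*I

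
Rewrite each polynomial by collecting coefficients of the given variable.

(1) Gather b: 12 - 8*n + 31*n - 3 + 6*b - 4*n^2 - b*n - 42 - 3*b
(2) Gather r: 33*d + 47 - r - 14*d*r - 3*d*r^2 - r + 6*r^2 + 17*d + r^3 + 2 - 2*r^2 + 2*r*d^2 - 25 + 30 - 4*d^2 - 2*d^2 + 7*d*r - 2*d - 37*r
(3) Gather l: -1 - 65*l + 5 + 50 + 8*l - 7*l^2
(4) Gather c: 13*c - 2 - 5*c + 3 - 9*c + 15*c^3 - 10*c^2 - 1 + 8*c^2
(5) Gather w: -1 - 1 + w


(1) = b*(3 - n) - 4*n^2 + 23*n - 33
(2) = -6*d^2 + 48*d + r^3 + r^2*(4 - 3*d) + r*(2*d^2 - 7*d - 39) + 54
(3) = -7*l^2 - 57*l + 54
(4) = 15*c^3 - 2*c^2 - c
(5) = w - 2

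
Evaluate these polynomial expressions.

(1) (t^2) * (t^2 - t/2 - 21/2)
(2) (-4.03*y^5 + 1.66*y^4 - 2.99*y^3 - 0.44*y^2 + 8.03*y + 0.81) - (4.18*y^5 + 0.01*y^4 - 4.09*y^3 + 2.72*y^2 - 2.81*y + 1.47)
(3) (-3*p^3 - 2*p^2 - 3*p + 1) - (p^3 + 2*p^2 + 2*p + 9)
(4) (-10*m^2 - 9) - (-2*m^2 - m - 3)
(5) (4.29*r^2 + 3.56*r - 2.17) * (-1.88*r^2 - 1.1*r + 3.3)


(1) = t^4 - t^3/2 - 21*t^2/2
(2) = -8.21*y^5 + 1.65*y^4 + 1.1*y^3 - 3.16*y^2 + 10.84*y - 0.66
(3) = -4*p^3 - 4*p^2 - 5*p - 8
(4) = -8*m^2 + m - 6
(5) = -8.0652*r^4 - 11.4118*r^3 + 14.3206*r^2 + 14.135*r - 7.161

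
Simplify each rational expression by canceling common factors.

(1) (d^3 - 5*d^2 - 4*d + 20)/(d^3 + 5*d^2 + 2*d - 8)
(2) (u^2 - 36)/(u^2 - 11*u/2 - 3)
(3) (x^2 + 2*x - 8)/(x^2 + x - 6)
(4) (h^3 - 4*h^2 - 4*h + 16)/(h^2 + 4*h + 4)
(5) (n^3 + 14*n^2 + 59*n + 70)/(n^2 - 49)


(1) = (d^2 - 7*d + 10)/(d^2 + 3*d - 4)
(2) = (2*u + 12)/(2*u + 1)
(3) = (x + 4)/(x + 3)
(4) = (h^2 - 6*h + 8)/(h + 2)
(5) = (n^2 + 7*n + 10)/(n - 7)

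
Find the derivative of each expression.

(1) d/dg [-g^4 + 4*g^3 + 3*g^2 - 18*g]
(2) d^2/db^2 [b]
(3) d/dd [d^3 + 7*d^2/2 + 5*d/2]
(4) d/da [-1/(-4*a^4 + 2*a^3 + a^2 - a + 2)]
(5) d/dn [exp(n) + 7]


(1) = -4*g^3 + 12*g^2 + 6*g - 18
(2) = 0
(3) = 3*d^2 + 7*d + 5/2
(4) = (-16*a^3 + 6*a^2 + 2*a - 1)/(-4*a^4 + 2*a^3 + a^2 - a + 2)^2
(5) = exp(n)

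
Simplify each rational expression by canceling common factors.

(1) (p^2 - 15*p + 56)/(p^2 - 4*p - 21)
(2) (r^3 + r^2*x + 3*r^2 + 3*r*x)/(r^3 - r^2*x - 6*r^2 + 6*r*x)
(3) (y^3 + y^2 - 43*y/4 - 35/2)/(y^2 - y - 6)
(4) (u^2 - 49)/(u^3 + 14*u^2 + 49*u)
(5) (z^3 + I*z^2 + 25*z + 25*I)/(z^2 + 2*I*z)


(1) = (p - 8)/(p + 3)
(2) = (-r^2 - r*x - 3*r - 3*x)/(-r^2 + r*x + 6*r - 6*x)
(3) = (4*y^2 - 4*y - 35)/(4*y - 12)
(4) = (u - 7)/(u^2 + 7*u)
(5) = (z^3 + I*z^2 + 25*z + 25*I)/(z^2 + 2*I*z)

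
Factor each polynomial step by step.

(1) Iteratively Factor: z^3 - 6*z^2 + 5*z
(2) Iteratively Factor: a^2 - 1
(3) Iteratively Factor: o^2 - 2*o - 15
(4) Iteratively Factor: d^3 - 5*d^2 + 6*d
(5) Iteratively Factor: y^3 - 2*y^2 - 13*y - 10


(1) = (z - 5)*(z^2 - z) = z*(z - 5)*(z - 1)
(2) = (a + 1)*(a - 1)
(3) = (o + 3)*(o - 5)
(4) = (d - 2)*(d^2 - 3*d) = (d - 3)*(d - 2)*(d)
(5) = (y - 5)*(y^2 + 3*y + 2) = (y - 5)*(y + 1)*(y + 2)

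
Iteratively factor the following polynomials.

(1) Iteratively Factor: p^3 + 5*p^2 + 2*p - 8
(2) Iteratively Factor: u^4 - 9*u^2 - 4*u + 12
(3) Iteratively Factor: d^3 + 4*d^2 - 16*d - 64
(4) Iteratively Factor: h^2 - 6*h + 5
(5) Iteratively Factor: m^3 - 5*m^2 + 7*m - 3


(1) = (p - 1)*(p^2 + 6*p + 8) = (p - 1)*(p + 2)*(p + 4)
(2) = (u - 3)*(u^3 + 3*u^2 - 4) = (u - 3)*(u + 2)*(u^2 + u - 2) = (u - 3)*(u + 2)^2*(u - 1)
(3) = (d + 4)*(d^2 - 16) = (d - 4)*(d + 4)*(d + 4)
(4) = (h - 5)*(h - 1)
(5) = (m - 3)*(m^2 - 2*m + 1) = (m - 3)*(m - 1)*(m - 1)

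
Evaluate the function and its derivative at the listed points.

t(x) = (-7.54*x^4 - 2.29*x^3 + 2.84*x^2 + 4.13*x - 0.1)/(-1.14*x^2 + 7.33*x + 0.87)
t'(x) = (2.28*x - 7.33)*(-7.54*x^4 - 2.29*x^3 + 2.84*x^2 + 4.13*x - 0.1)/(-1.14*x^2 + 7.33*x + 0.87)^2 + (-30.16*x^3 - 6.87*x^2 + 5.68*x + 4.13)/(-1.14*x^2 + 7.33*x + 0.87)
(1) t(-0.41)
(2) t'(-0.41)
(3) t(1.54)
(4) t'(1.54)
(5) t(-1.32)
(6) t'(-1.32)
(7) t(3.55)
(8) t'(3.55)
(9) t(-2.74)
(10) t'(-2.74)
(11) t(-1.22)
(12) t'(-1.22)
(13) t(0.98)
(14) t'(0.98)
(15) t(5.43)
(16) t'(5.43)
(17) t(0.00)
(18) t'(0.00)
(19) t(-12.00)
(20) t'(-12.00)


(1) = 0.59
(2) = 0.92
(3) = -4.00
(4) = -10.40
(5) = 1.69
(6) = -3.39
(7) = -99.77
(8) = -118.79
(9) = 13.25
(10) = -13.59
(11) = 1.38
(12) = -2.85
(13) = -0.35
(14) = -3.38
(15) = -965.50
(16) = -1398.54
(17) = -0.11
(18) = 5.72
(19) = 605.11
(20) = -119.69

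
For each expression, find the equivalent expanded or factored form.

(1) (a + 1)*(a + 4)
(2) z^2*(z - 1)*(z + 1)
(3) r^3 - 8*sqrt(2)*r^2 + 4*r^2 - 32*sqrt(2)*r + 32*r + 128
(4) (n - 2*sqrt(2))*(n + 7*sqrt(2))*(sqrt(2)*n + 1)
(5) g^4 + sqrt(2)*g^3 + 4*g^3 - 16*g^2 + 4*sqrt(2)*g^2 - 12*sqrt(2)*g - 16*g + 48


(1) = a^2 + 5*a + 4
(2) = z^4 - z^2
(3) = (r + 4)*(r - 4*sqrt(2))^2
(4) = sqrt(2)*n^3 + 11*n^2 - 23*sqrt(2)*n - 28
(5) = (g - 2)*(g + 6)*(g - sqrt(2))*(g + 2*sqrt(2))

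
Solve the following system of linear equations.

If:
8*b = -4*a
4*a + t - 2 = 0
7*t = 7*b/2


Then:
a = 8/15
b = -4/15
t = -2/15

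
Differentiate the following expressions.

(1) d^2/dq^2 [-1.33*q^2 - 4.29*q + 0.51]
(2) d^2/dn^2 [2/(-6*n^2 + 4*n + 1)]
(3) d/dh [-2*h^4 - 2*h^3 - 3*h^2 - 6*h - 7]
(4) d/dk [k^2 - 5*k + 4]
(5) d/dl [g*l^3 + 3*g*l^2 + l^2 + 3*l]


(1) = -2.66000000000000
(2) = 8*(-18*n^2 + 12*n + 8*(3*n - 1)^2 + 3)/(-6*n^2 + 4*n + 1)^3
(3) = -8*h^3 - 6*h^2 - 6*h - 6
(4) = 2*k - 5
(5) = 3*g*l^2 + 6*g*l + 2*l + 3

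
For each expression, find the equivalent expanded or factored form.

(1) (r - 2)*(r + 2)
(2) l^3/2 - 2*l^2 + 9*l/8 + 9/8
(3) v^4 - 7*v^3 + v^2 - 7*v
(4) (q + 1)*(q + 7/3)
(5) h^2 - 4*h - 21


(1) = r^2 - 4
(2) = (l/2 + 1/4)*(l - 3)*(l - 3/2)
(3) = v*(v - 7)*(-I*v + 1)*(I*v + 1)
(4) = q^2 + 10*q/3 + 7/3
(5) = (h - 7)*(h + 3)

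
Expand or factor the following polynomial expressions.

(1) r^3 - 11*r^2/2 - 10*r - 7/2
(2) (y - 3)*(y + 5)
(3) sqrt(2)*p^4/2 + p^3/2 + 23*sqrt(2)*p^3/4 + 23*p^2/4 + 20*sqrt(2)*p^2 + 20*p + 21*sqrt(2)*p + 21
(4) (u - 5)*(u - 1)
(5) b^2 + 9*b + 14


(1) = (r - 7)*(r + 1/2)*(r + 1)
(2) = y^2 + 2*y - 15
(3) = (p + 7/2)*(p + 6)*(p + sqrt(2)/2)*(sqrt(2)*p/2 + sqrt(2))
(4) = u^2 - 6*u + 5
(5) = (b + 2)*(b + 7)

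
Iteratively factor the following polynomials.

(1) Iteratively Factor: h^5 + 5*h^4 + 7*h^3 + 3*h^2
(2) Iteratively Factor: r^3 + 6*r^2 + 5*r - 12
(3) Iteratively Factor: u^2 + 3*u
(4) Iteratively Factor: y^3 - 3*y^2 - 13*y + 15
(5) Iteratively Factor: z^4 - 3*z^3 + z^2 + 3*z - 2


(1) = (h)*(h^4 + 5*h^3 + 7*h^2 + 3*h) = h*(h + 1)*(h^3 + 4*h^2 + 3*h) = h^2*(h + 1)*(h^2 + 4*h + 3) = h^2*(h + 1)^2*(h + 3)
(2) = (r + 4)*(r^2 + 2*r - 3) = (r + 3)*(r + 4)*(r - 1)
(3) = (u)*(u + 3)
(4) = (y + 3)*(y^2 - 6*y + 5) = (y - 5)*(y + 3)*(y - 1)
(5) = (z - 2)*(z^3 - z^2 - z + 1) = (z - 2)*(z - 1)*(z^2 - 1) = (z - 2)*(z - 1)^2*(z + 1)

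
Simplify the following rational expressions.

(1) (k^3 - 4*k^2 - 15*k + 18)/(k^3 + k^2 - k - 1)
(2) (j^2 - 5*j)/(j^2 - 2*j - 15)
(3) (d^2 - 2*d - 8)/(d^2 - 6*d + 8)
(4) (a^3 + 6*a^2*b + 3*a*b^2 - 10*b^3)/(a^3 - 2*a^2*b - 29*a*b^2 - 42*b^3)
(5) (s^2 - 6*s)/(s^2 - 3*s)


(1) = (k^2 - 3*k - 18)/(k^2 + 2*k + 1)
(2) = j/(j + 3)
(3) = (d + 2)/(d - 2)
(4) = (a^2 + 4*a*b - 5*b^2)/(a^2 - 4*a*b - 21*b^2)
(5) = (s - 6)/(s - 3)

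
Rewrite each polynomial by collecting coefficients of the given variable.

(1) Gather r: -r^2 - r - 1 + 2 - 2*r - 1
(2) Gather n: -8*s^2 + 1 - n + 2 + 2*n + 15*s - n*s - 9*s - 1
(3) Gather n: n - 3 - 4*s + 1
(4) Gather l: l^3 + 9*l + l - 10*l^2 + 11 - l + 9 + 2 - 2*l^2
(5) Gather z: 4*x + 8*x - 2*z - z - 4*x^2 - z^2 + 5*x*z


(1) = -r^2 - 3*r
(2) = n*(1 - s) - 8*s^2 + 6*s + 2
(3) = n - 4*s - 2
(4) = l^3 - 12*l^2 + 9*l + 22
(5) = -4*x^2 + 12*x - z^2 + z*(5*x - 3)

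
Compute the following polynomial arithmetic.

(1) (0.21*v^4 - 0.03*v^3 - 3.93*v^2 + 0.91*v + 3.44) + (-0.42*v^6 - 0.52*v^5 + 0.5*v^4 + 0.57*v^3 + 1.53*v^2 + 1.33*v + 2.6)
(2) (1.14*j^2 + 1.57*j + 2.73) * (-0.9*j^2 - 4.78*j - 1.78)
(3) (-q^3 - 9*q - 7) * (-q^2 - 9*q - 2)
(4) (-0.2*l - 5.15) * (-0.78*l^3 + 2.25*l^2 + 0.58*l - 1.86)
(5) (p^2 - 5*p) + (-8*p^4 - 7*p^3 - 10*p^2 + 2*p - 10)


(1) = -0.42*v^6 - 0.52*v^5 + 0.71*v^4 + 0.54*v^3 - 2.4*v^2 + 2.24*v + 6.04
(2) = -1.026*j^4 - 6.8622*j^3 - 11.9908*j^2 - 15.844*j - 4.8594
(3) = q^5 + 9*q^4 + 11*q^3 + 88*q^2 + 81*q + 14
(4) = 0.156*l^4 + 3.567*l^3 - 11.7035*l^2 - 2.615*l + 9.579
(5) = -8*p^4 - 7*p^3 - 9*p^2 - 3*p - 10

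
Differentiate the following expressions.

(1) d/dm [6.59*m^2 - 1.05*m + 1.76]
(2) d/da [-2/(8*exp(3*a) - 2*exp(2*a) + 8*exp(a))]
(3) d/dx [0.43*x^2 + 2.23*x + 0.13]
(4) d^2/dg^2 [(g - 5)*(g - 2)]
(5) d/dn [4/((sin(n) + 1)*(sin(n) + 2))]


(1) = 13.18*m - 1.05
(2) = 2*(6*exp(2*a) - exp(a) + 2)*exp(-a)/(4*exp(2*a) - exp(a) + 4)^2
(3) = 0.86*x + 2.23
(4) = 2
(5) = -4*(2*sin(n) + 3)*cos(n)/((sin(n) + 1)^2*(sin(n) + 2)^2)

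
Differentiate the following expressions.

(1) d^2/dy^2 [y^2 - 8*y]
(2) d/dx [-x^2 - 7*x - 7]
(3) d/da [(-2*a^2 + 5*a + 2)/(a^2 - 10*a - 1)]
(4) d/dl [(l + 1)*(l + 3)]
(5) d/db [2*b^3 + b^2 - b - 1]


(1) = 2
(2) = -2*x - 7
(3) = 15*(a^2 + 1)/(a^4 - 20*a^3 + 98*a^2 + 20*a + 1)
(4) = 2*l + 4
(5) = 6*b^2 + 2*b - 1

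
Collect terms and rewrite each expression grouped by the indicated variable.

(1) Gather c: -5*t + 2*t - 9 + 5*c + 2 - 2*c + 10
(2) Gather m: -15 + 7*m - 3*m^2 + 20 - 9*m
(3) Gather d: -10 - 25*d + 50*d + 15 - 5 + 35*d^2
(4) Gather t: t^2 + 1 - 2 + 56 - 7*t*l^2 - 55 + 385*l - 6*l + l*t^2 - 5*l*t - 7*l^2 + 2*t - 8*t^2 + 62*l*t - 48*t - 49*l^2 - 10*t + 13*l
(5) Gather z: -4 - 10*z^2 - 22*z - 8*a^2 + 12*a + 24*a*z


(1) = 3*c - 3*t + 3
(2) = -3*m^2 - 2*m + 5
(3) = 35*d^2 + 25*d
(4) = -56*l^2 + 392*l + t^2*(l - 7) + t*(-7*l^2 + 57*l - 56)
(5) = -8*a^2 + 12*a - 10*z^2 + z*(24*a - 22) - 4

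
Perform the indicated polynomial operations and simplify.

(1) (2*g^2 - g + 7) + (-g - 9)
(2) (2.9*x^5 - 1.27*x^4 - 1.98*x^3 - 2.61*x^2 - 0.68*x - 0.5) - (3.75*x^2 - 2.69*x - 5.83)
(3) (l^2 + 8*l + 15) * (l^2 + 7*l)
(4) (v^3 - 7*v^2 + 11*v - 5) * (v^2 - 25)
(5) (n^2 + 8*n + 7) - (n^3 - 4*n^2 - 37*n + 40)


(1) = 2*g^2 - 2*g - 2
(2) = 2.9*x^5 - 1.27*x^4 - 1.98*x^3 - 6.36*x^2 + 2.01*x + 5.33
(3) = l^4 + 15*l^3 + 71*l^2 + 105*l
(4) = v^5 - 7*v^4 - 14*v^3 + 170*v^2 - 275*v + 125
(5) = -n^3 + 5*n^2 + 45*n - 33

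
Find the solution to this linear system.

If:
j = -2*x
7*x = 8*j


Then:
j = 0
x = 0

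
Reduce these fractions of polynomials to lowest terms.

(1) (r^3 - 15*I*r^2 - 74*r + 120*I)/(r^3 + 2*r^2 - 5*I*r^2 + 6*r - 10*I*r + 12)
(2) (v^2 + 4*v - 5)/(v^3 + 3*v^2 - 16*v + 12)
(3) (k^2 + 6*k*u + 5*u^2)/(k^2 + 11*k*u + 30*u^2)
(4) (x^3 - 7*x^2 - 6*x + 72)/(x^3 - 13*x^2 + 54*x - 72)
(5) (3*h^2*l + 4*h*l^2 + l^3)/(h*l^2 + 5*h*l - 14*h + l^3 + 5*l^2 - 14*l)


(1) = (r^2 - 9*I*r - 20)/(r^2 + r*(2 + I) + 2*I)
(2) = (v + 5)/(v^2 + 4*v - 12)
(3) = (k + u)/(k + 6*u)
(4) = (x + 3)/(x - 3)
(5) = (3*h*l + l^2)/(l^2 + 5*l - 14)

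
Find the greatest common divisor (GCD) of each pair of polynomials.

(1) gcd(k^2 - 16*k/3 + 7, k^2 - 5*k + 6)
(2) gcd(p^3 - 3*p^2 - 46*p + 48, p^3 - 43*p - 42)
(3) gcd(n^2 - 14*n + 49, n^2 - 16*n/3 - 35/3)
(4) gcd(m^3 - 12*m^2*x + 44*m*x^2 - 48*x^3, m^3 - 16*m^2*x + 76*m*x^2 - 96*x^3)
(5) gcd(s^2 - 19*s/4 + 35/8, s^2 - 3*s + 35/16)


(1) = k - 3
(2) = p + 6
(3) = n - 7
(4) = gcd((m - 6*x)*(m - 4*x)*(m - 2*x), (m - 8*x)*(m - 6*x)*(m - 2*x)) = m^2 - 8*m*x + 12*x^2
(5) = gcd((s - 7/2)*(s - 5/4), (s - 7/4)*(s - 5/4)) = s - 5/4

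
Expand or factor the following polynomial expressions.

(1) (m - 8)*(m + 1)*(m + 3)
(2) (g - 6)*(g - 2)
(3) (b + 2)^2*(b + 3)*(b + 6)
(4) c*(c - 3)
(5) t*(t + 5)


(1) = m^3 - 4*m^2 - 29*m - 24
(2) = g^2 - 8*g + 12
(3) = b^4 + 13*b^3 + 58*b^2 + 108*b + 72
(4) = c^2 - 3*c
(5) = t^2 + 5*t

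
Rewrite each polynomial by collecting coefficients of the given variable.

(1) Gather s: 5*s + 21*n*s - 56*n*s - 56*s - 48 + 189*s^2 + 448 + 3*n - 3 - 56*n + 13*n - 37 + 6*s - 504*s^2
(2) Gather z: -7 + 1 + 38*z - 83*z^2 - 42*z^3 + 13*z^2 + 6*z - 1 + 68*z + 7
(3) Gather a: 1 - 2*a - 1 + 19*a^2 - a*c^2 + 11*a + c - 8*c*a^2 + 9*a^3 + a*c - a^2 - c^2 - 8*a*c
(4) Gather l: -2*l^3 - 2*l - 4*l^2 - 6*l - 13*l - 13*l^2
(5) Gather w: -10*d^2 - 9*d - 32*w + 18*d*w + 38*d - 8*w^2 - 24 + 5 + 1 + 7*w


(1) = -40*n - 315*s^2 + s*(-35*n - 45) + 360
(2) = -42*z^3 - 70*z^2 + 112*z
(3) = 9*a^3 + a^2*(18 - 8*c) + a*(-c^2 - 7*c + 9) - c^2 + c
(4) = -2*l^3 - 17*l^2 - 21*l
(5) = -10*d^2 + 29*d - 8*w^2 + w*(18*d - 25) - 18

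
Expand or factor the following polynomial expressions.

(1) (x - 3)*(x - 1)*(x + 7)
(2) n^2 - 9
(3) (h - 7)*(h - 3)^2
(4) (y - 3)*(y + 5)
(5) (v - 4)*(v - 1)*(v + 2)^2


(1) = x^3 + 3*x^2 - 25*x + 21
(2) = (n - 3)*(n + 3)
(3) = h^3 - 13*h^2 + 51*h - 63
(4) = y^2 + 2*y - 15
(5) = v^4 - v^3 - 12*v^2 - 4*v + 16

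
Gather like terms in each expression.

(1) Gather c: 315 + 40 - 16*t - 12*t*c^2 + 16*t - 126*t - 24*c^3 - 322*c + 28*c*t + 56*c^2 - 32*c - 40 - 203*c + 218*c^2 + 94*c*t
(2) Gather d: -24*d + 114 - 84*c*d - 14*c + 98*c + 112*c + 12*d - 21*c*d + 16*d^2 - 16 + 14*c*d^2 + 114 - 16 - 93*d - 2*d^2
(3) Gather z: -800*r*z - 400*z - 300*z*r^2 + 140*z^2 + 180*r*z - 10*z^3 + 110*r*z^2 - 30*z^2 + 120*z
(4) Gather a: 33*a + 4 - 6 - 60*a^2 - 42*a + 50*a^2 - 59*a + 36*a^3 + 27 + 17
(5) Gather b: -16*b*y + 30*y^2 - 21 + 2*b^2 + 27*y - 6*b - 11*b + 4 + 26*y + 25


(1) = -24*c^3 + c^2*(274 - 12*t) + c*(122*t - 557) - 126*t + 315
(2) = 196*c + d^2*(14*c + 14) + d*(-105*c - 105) + 196
(3) = -10*z^3 + z^2*(110*r + 110) + z*(-300*r^2 - 620*r - 280)
(4) = 36*a^3 - 10*a^2 - 68*a + 42
(5) = 2*b^2 + b*(-16*y - 17) + 30*y^2 + 53*y + 8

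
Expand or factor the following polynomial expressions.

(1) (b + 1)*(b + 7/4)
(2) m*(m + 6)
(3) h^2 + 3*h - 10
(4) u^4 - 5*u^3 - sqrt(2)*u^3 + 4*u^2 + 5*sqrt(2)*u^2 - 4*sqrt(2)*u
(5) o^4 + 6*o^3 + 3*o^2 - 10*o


(1) = b^2 + 11*b/4 + 7/4
(2) = m^2 + 6*m
(3) = (h - 2)*(h + 5)
(4) = u*(u - 4)*(u - 1)*(u - sqrt(2))
(5) = o*(o - 1)*(o + 2)*(o + 5)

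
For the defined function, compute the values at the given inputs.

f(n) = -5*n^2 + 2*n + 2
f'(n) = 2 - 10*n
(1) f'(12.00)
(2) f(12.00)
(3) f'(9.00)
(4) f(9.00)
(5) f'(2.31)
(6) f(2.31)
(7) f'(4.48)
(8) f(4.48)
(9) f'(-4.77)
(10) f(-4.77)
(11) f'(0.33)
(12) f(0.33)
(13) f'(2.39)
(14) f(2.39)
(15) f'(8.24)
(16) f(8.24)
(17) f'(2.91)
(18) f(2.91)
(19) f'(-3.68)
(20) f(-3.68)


(1) = -118.00
(2) = -694.00
(3) = -88.00
(4) = -385.00
(5) = -21.10
(6) = -20.06
(7) = -42.80
(8) = -89.39
(9) = 49.70
(10) = -121.30
(11) = -1.30
(12) = 2.12
(13) = -21.90
(14) = -21.78
(15) = -80.40
(16) = -321.01
(17) = -27.10
(18) = -34.52
(19) = 38.80
(20) = -73.07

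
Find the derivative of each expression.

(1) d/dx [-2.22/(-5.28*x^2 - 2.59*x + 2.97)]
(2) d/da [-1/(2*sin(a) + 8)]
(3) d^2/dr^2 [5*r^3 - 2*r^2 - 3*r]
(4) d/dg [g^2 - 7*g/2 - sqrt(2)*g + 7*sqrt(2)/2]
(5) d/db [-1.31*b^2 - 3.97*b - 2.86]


(1) = (-23.4432*x - 5.7498)/(5.28*x^2 + 2.59*x - 2.97)^2
(2) = cos(a)/(2*(sin(a) + 4)^2)
(3) = 30*r - 4
(4) = 2*g - 7/2 - sqrt(2)
(5) = -2.62*b - 3.97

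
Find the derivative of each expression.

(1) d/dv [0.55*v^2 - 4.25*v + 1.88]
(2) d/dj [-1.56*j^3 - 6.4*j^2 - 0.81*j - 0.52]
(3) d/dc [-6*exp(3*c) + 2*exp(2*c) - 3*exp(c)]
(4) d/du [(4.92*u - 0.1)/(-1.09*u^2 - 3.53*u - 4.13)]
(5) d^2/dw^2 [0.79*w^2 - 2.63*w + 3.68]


(1) = 1.1*v - 4.25
(2) = -4.68*j^2 - 12.8*j - 0.81
(3) = (-18*exp(2*c) + 4*exp(c) - 3)*exp(c)
(4) = (5.3628*u^2 - 0.218*u - 20.6726)/(1.1881*u^4 + 7.6954*u^3 + 21.4643*u^2 + 29.1578*u + 17.0569)
(5) = 1.58000000000000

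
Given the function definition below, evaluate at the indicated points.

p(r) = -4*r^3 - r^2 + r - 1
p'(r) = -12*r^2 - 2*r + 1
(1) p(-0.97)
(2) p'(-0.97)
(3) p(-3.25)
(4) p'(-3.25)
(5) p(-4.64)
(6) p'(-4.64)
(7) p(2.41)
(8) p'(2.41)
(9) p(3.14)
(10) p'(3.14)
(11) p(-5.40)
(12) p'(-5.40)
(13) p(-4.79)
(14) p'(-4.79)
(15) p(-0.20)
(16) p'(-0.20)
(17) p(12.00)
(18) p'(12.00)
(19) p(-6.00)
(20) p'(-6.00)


(1) = 0.74
(2) = -8.35
(3) = 122.50
(4) = -119.25
(5) = 372.42
(6) = -248.08
(7) = -60.39
(8) = -73.52
(9) = -131.56
(10) = -123.60
(11) = 594.30
(12) = -338.12
(13) = 410.87
(14) = -264.75
(15) = -1.21
(16) = 0.92
(17) = -7045.00
(18) = -1751.00
(19) = 821.00
(20) = -419.00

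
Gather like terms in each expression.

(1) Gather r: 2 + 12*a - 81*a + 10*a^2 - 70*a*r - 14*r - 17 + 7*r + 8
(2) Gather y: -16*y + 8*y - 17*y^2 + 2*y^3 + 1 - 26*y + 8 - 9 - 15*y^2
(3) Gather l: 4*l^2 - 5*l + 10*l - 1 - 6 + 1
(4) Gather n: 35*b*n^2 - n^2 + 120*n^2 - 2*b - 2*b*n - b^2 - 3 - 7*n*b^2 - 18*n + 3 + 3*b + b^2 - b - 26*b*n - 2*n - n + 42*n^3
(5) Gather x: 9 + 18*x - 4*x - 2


(1) = 10*a^2 - 69*a + r*(-70*a - 7) - 7
(2) = 2*y^3 - 32*y^2 - 34*y
(3) = 4*l^2 + 5*l - 6
(4) = 42*n^3 + n^2*(35*b + 119) + n*(-7*b^2 - 28*b - 21)
(5) = 14*x + 7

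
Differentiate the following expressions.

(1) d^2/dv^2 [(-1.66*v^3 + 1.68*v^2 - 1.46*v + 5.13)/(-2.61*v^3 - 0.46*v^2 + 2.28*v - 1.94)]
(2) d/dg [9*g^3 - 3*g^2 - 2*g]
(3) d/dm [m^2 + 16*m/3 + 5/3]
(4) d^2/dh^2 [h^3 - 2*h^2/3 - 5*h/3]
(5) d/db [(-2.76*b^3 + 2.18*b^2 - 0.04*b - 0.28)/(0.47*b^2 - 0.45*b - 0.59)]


(1) = (-26.874648*v^6 + 118.943964*v^5 - 569.682612*v^4 + 49.31208*v^3 + 52.882128*v^2 + 217.801548*v - 43.909512)/(17.779581*v^9 + 9.400698*v^8 - 44.937936*v^7 + 23.31955*v^6 + 53.231112*v^5 - 60.862008*v^4 + 5.408604*v^3 + 35.448456*v^2 - 25.743024*v + 7.301384)
(2) = 27*g^2 - 6*g - 2
(3) = 2*m + 16/3
(4) = 6*h - 4/3
(5) = (-1.2972*b^4 + 2.484*b^3 + 3.923*b^2 - 2.3092*b - 0.1024)/(0.2209*b^4 - 0.423*b^3 - 0.3521*b^2 + 0.531*b + 0.3481)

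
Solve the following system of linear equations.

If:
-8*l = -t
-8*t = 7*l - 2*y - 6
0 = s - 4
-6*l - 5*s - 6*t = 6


Then:
l = -13/27
s = 4
t = -104/27
y = -1085/54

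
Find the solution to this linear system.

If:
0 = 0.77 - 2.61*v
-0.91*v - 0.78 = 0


Then:
No Solution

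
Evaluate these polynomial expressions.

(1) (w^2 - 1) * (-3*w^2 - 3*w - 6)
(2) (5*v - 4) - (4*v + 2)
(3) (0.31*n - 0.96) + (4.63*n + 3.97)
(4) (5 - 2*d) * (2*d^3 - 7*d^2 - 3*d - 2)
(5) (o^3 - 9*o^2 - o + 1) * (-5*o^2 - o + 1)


(1) = -3*w^4 - 3*w^3 - 3*w^2 + 3*w + 6
(2) = v - 6
(3) = 4.94*n + 3.01
(4) = -4*d^4 + 24*d^3 - 29*d^2 - 11*d - 10
(5) = -5*o^5 + 44*o^4 + 15*o^3 - 13*o^2 - 2*o + 1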